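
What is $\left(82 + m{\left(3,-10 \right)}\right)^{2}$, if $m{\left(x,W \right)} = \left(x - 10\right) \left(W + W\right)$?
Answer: $49284$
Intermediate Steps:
$m{\left(x,W \right)} = 2 W \left(-10 + x\right)$ ($m{\left(x,W \right)} = \left(-10 + x\right) 2 W = 2 W \left(-10 + x\right)$)
$\left(82 + m{\left(3,-10 \right)}\right)^{2} = \left(82 + 2 \left(-10\right) \left(-10 + 3\right)\right)^{2} = \left(82 + 2 \left(-10\right) \left(-7\right)\right)^{2} = \left(82 + 140\right)^{2} = 222^{2} = 49284$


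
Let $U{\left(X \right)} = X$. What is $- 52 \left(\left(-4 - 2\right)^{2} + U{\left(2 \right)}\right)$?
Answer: $-1976$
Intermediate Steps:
$- 52 \left(\left(-4 - 2\right)^{2} + U{\left(2 \right)}\right) = - 52 \left(\left(-4 - 2\right)^{2} + 2\right) = - 52 \left(\left(-6\right)^{2} + 2\right) = - 52 \left(36 + 2\right) = \left(-52\right) 38 = -1976$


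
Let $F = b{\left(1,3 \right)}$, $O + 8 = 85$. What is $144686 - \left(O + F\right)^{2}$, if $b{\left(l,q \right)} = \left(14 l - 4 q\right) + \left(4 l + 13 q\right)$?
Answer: $129802$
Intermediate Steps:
$O = 77$ ($O = -8 + 85 = 77$)
$b{\left(l,q \right)} = 9 q + 18 l$ ($b{\left(l,q \right)} = \left(- 4 q + 14 l\right) + \left(4 l + 13 q\right) = 9 q + 18 l$)
$F = 45$ ($F = 9 \cdot 3 + 18 \cdot 1 = 27 + 18 = 45$)
$144686 - \left(O + F\right)^{2} = 144686 - \left(77 + 45\right)^{2} = 144686 - 122^{2} = 144686 - 14884 = 129802$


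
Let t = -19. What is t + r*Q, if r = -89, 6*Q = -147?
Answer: 4323/2 ≈ 2161.5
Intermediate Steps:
Q = -49/2 (Q = (1/6)*(-147) = -49/2 ≈ -24.500)
t + r*Q = -19 - 89*(-49/2) = -19 + 4361/2 = 4323/2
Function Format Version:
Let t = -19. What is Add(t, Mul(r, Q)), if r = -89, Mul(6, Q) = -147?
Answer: Rational(4323, 2) ≈ 2161.5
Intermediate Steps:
Q = Rational(-49, 2) (Q = Mul(Rational(1, 6), -147) = Rational(-49, 2) ≈ -24.500)
Add(t, Mul(r, Q)) = Add(-19, Mul(-89, Rational(-49, 2))) = Add(-19, Rational(4361, 2)) = Rational(4323, 2)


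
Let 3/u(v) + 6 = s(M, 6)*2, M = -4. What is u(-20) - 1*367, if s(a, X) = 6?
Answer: -733/2 ≈ -366.50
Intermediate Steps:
u(v) = 1/2 (u(v) = 3/(-6 + 6*2) = 3/(-6 + 12) = 3/6 = 3*(1/6) = 1/2)
u(-20) - 1*367 = 1/2 - 1*367 = 1/2 - 367 = -733/2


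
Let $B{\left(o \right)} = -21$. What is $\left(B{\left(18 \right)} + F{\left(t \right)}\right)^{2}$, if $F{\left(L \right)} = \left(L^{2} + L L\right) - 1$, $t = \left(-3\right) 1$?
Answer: $16$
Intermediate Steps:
$t = -3$
$F{\left(L \right)} = -1 + 2 L^{2}$ ($F{\left(L \right)} = \left(L^{2} + L^{2}\right) - 1 = 2 L^{2} - 1 = -1 + 2 L^{2}$)
$\left(B{\left(18 \right)} + F{\left(t \right)}\right)^{2} = \left(-21 - \left(1 - 2 \left(-3\right)^{2}\right)\right)^{2} = \left(-21 + \left(-1 + 2 \cdot 9\right)\right)^{2} = \left(-21 + \left(-1 + 18\right)\right)^{2} = \left(-21 + 17\right)^{2} = \left(-4\right)^{2} = 16$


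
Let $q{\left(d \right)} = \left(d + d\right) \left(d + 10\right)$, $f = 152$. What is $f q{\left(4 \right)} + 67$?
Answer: $17091$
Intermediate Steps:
$q{\left(d \right)} = 2 d \left(10 + d\right)$
$f q{\left(4 \right)} + 67 = 152 \cdot 2 \cdot 4 \left(10 + 4\right) + 67 = 152 \cdot 2 \cdot 4 \cdot 14 + 67 = 152 \cdot 112 + 67 = 17024 + 67 = 17091$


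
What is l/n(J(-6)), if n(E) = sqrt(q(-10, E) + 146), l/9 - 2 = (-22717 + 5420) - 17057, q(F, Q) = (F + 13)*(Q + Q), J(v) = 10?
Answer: -154584*sqrt(206)/103 ≈ -21541.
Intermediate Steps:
q(F, Q) = 2*Q*(13 + F) (q(F, Q) = (13 + F)*(2*Q) = 2*Q*(13 + F))
l = -309168 (l = 18 + 9*((-22717 + 5420) - 17057) = 18 + 9*(-17297 - 17057) = 18 + 9*(-34354) = 18 - 309186 = -309168)
n(E) = sqrt(146 + 6*E) (n(E) = sqrt(2*E*(13 - 10) + 146) = sqrt(2*E*3 + 146) = sqrt(6*E + 146) = sqrt(146 + 6*E))
l/n(J(-6)) = -309168/sqrt(146 + 6*10) = -309168/sqrt(146 + 60) = -309168*sqrt(206)/206 = -154584*sqrt(206)/103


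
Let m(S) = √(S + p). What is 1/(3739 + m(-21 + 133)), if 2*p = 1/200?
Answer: 1495600/5592003599 - 20*√44801/5592003599 ≈ 0.00026670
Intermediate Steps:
p = 1/400 (p = (½)/200 = (½)*(1/200) = 1/400 ≈ 0.0025000)
m(S) = √(1/400 + S) (m(S) = √(S + 1/400) = √(1/400 + S))
1/(3739 + m(-21 + 133)) = 1/(3739 + √(1 + 400*(-21 + 133))/20) = 1/(3739 + √(1 + 400*112)/20) = 1/(3739 + √(1 + 44800)/20) = 1/(3739 + √44801/20)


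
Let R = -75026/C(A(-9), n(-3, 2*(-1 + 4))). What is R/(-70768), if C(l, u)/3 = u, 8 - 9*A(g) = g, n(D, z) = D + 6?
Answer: 37513/318456 ≈ 0.11780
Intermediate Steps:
n(D, z) = 6 + D
A(g) = 8/9 - g/9
C(l, u) = 3*u
R = -75026/9 (R = -75026*1/(3*(6 - 3)) = -75026/(3*3) = -75026/9 ≈ -8336.2)
R/(-70768) = -75026/9/(-70768) = -75026/9*(-1/70768) = 37513/318456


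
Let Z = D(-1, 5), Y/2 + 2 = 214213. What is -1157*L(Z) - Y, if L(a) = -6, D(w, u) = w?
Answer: -421480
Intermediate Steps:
Y = 428422 (Y = -4 + 2*214213 = -4 + 428426 = 428422)
Z = -1
-1157*L(Z) - Y = -1157*(-6) - 1*428422 = 6942 - 428422 = -421480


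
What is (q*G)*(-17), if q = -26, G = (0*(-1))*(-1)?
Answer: 0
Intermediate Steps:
G = 0 (G = 0*(-1) = 0)
(q*G)*(-17) = -26*0*(-17) = 0*(-17) = 0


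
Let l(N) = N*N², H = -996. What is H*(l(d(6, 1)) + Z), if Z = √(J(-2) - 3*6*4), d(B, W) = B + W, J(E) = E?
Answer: -341628 - 996*I*√74 ≈ -3.4163e+5 - 8567.9*I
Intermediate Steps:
l(N) = N³
Z = I*√74 (Z = √(-2 - 3*6*4) = √(-2 - 18*4) = √(-2 - 72) = √(-74) = I*√74 ≈ 8.6023*I)
H*(l(d(6, 1)) + Z) = -996*((6 + 1)³ + I*√74) = -996*(7³ + I*√74) = -996*(343 + I*√74) = -341628 - 996*I*√74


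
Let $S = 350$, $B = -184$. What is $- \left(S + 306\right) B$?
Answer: $120704$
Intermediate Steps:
$- \left(S + 306\right) B = - \left(350 + 306\right) \left(-184\right) = - 656 \left(-184\right) = \left(-1\right) \left(-120704\right) = 120704$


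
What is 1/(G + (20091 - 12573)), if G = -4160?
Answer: 1/3358 ≈ 0.00029780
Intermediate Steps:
1/(G + (20091 - 12573)) = 1/(-4160 + (20091 - 12573)) = 1/(-4160 + 7518) = 1/3358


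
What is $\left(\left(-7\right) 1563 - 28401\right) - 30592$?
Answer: $-69934$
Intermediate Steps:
$\left(\left(-7\right) 1563 - 28401\right) - 30592 = \left(-10941 - 28401\right) - 30592 = -39342 - 30592 = -69934$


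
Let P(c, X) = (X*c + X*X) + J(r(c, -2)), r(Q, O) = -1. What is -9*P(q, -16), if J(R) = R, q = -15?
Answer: -4455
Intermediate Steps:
P(c, X) = -1 + X² + X*c (P(c, X) = (X*c + X*X) - 1 = (X*c + X²) - 1 = (X² + X*c) - 1 = -1 + X² + X*c)
-9*P(q, -16) = -9*(-1 + (-16)² - 16*(-15)) = -9*(-1 + 256 + 240) = -9*495 = -4455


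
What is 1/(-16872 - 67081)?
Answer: -1/83953 ≈ -1.1911e-5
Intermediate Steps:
1/(-16872 - 67081) = 1/(-83953) = -1/83953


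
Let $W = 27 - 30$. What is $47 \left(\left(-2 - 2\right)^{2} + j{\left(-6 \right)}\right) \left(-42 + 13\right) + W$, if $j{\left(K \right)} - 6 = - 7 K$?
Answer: $-87235$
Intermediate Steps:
$W = -3$ ($W = 27 - 30 = -3$)
$j{\left(K \right)} = 6 - 7 K$
$47 \left(\left(-2 - 2\right)^{2} + j{\left(-6 \right)}\right) \left(-42 + 13\right) + W = 47 \left(\left(-2 - 2\right)^{2} + \left(6 - -42\right)\right) \left(-42 + 13\right) - 3 = 47 \left(\left(-4\right)^{2} + \left(6 + 42\right)\right) \left(-29\right) - 3 = 47 \left(16 + 48\right) \left(-29\right) - 3 = 47 \cdot 64 \left(-29\right) - 3 = 47 \left(-1856\right) - 3 = -87232 - 3 = -87235$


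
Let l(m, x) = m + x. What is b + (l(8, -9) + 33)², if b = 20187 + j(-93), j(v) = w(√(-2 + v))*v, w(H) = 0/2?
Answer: 21211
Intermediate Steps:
w(H) = 0 (w(H) = 0*(½) = 0)
j(v) = 0 (j(v) = 0*v = 0)
b = 20187 (b = 20187 + 0 = 20187)
b + (l(8, -9) + 33)² = 20187 + ((8 - 9) + 33)² = 20187 + (-1 + 33)² = 20187 + 32² = 20187 + 1024 = 21211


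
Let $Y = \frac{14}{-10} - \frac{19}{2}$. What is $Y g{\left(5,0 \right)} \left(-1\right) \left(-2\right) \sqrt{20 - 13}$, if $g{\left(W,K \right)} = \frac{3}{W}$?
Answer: $- \frac{327 \sqrt{7}}{25} \approx -34.606$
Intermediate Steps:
$Y = - \frac{109}{10}$ ($Y = 14 \left(- \frac{1}{10}\right) - \frac{19}{2} = - \frac{7}{5} - \frac{19}{2} = - \frac{109}{10} \approx -10.9$)
$Y g{\left(5,0 \right)} \left(-1\right) \left(-2\right) \sqrt{20 - 13} = - \frac{109 \cdot \frac{3}{5} \left(-1\right) \left(-2\right)}{10} \sqrt{20 - 13} = - \frac{109 \cdot 3 \cdot \frac{1}{5} \left(-1\right) \left(-2\right)}{10} \sqrt{7} = - \frac{109 \cdot \frac{3}{5} \left(-1\right) \left(-2\right)}{10} \sqrt{7} = - \frac{109 \left(\left(- \frac{3}{5}\right) \left(-2\right)\right)}{10} \sqrt{7} = \left(- \frac{109}{10}\right) \frac{6}{5} \sqrt{7} = - \frac{327 \sqrt{7}}{25}$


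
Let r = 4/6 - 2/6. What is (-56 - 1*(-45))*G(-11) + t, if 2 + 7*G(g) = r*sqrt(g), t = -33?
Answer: -209/7 - 11*I*sqrt(11)/21 ≈ -29.857 - 1.7373*I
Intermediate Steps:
r = 1/3 (r = 4*(1/6) - 2*1/6 = 2/3 - 1/3 = 1/3 ≈ 0.33333)
G(g) = -2/7 + sqrt(g)/21 (G(g) = -2/7 + (sqrt(g)/3)/7 = -2/7 + sqrt(g)/21)
(-56 - 1*(-45))*G(-11) + t = (-56 - 1*(-45))*(-2/7 + sqrt(-11)/21) - 33 = (-56 + 45)*(-2/7 + (I*sqrt(11))/21) - 33 = -11*(-2/7 + I*sqrt(11)/21) - 33 = (22/7 - 11*I*sqrt(11)/21) - 33 = -209/7 - 11*I*sqrt(11)/21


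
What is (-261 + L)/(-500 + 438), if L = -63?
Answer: 162/31 ≈ 5.2258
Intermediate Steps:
(-261 + L)/(-500 + 438) = (-261 - 63)/(-500 + 438) = -324/(-62) = -324*(-1/62) = 162/31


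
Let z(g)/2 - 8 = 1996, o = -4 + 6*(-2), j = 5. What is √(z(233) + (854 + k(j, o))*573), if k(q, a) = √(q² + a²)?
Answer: √(493350 + 573*√281) ≈ 709.19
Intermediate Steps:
o = -16 (o = -4 - 12 = -16)
z(g) = 4008 (z(g) = 16 + 2*1996 = 16 + 3992 = 4008)
k(q, a) = √(a² + q²)
√(z(233) + (854 + k(j, o))*573) = √(4008 + (854 + √((-16)² + 5²))*573) = √(4008 + (854 + √(256 + 25))*573) = √(4008 + (854 + √281)*573) = √(4008 + (489342 + 573*√281)) = √(493350 + 573*√281)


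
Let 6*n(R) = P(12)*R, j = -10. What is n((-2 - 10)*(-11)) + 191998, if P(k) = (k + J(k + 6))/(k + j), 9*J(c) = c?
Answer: 192152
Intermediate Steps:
J(c) = c/9
P(k) = (2/3 + 10*k/9)/(-10 + k) (P(k) = (k + (k + 6)/9)/(k - 10) = (k + (6 + k)/9)/(-10 + k) = (k + (2/3 + k/9))/(-10 + k) = (2/3 + 10*k/9)/(-10 + k))
n(R) = 7*R/6 (n(R) = ((2*(3 + 5*12)/(9*(-10 + 12)))*R)/6 = (((2/9)*(3 + 60)/2)*R)/6 = (((2/9)*(1/2)*63)*R)/6 = (7*R)/6 = 7*R/6)
n((-2 - 10)*(-11)) + 191998 = 7*((-2 - 10)*(-11))/6 + 191998 = 7*(-12*(-11))/6 + 191998 = (7/6)*132 + 191998 = 154 + 191998 = 192152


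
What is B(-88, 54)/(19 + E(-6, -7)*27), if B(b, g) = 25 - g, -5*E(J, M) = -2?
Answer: -145/149 ≈ -0.97315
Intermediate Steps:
E(J, M) = 2/5 (E(J, M) = -1/5*(-2) = 2/5)
B(-88, 54)/(19 + E(-6, -7)*27) = (25 - 1*54)/(19 + (2/5)*27) = (25 - 54)/(19 + 54/5) = -29/149/5 = -29*5/149 = -145/149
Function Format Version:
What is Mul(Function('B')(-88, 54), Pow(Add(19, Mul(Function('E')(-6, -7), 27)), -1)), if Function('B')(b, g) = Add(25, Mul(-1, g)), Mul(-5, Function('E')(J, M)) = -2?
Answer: Rational(-145, 149) ≈ -0.97315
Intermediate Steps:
Function('E')(J, M) = Rational(2, 5) (Function('E')(J, M) = Mul(Rational(-1, 5), -2) = Rational(2, 5))
Mul(Function('B')(-88, 54), Pow(Add(19, Mul(Function('E')(-6, -7), 27)), -1)) = Mul(Add(25, Mul(-1, 54)), Pow(Add(19, Mul(Rational(2, 5), 27)), -1)) = Mul(Add(25, -54), Pow(Add(19, Rational(54, 5)), -1)) = Mul(-29, Pow(Rational(149, 5), -1)) = Mul(-29, Rational(5, 149)) = Rational(-145, 149)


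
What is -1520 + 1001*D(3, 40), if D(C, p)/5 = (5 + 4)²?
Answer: 403885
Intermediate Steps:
D(C, p) = 405 (D(C, p) = 5*(5 + 4)² = 5*9² = 5*81 = 405)
-1520 + 1001*D(3, 40) = -1520 + 1001*405 = -1520 + 405405 = 403885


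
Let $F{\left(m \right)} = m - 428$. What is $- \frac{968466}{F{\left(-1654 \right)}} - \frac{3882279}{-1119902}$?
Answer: $\frac{182111652535}{388605994} \approx 468.63$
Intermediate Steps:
$F{\left(m \right)} = -428 + m$ ($F{\left(m \right)} = m - 428 = -428 + m$)
$- \frac{968466}{F{\left(-1654 \right)}} - \frac{3882279}{-1119902} = - \frac{968466}{-428 - 1654} - \frac{3882279}{-1119902} = - \frac{968466}{-2082} - - \frac{3882279}{1119902} = \left(-968466\right) \left(- \frac{1}{2082}\right) + \frac{3882279}{1119902} = \frac{161411}{347} + \frac{3882279}{1119902} = \frac{182111652535}{388605994}$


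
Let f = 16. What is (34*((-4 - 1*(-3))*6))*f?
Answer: -3264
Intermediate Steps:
(34*((-4 - 1*(-3))*6))*f = (34*((-4 - 1*(-3))*6))*16 = (34*((-4 + 3)*6))*16 = (34*(-1*6))*16 = (34*(-6))*16 = -204*16 = -3264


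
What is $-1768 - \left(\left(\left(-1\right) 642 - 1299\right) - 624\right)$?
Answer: $797$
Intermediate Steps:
$-1768 - \left(\left(\left(-1\right) 642 - 1299\right) - 624\right) = -1768 - \left(\left(-642 - 1299\right) - 624\right) = -1768 - \left(-1941 - 624\right) = -1768 - -2565 = -1768 + 2565 = 797$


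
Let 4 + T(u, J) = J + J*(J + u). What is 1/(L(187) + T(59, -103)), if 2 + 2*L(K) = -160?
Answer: 1/4344 ≈ 0.00023020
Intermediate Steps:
L(K) = -81 (L(K) = -1 + (½)*(-160) = -1 - 80 = -81)
T(u, J) = -4 + J + J*(J + u) (T(u, J) = -4 + (J + J*(J + u)) = -4 + J + J*(J + u))
1/(L(187) + T(59, -103)) = 1/(-81 + (-4 - 103 + (-103)² - 103*59)) = 1/(-81 + (-4 - 103 + 10609 - 6077)) = 1/(-81 + 4425) = 1/4344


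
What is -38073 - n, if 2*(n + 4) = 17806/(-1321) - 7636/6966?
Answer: -175123575029/4601043 ≈ -38062.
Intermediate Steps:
n = -51935110/4601043 (n = -4 + (17806/(-1321) - 7636/6966)/2 = -4 + (17806*(-1/1321) - 7636*1/6966)/2 = -4 + (-17806/1321 - 3818/3483)/2 = -4 + (½)*(-67061876/4601043) = -4 - 33530938/4601043 = -51935110/4601043 ≈ -11.288)
-38073 - n = -38073 - 1*(-51935110/4601043) = -38073 + 51935110/4601043 = -175123575029/4601043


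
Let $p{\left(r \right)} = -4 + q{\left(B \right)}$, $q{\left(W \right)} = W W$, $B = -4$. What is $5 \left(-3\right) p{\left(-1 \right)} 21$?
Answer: $-3780$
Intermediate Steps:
$q{\left(W \right)} = W^{2}$
$p{\left(r \right)} = 12$ ($p{\left(r \right)} = -4 + \left(-4\right)^{2} = -4 + 16 = 12$)
$5 \left(-3\right) p{\left(-1 \right)} 21 = 5 \left(-3\right) 12 \cdot 21 = \left(-15\right) 12 \cdot 21 = \left(-180\right) 21 = -3780$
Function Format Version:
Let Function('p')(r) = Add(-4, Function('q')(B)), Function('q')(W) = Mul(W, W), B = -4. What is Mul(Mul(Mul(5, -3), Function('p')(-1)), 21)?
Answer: -3780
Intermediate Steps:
Function('q')(W) = Pow(W, 2)
Function('p')(r) = 12 (Function('p')(r) = Add(-4, Pow(-4, 2)) = Add(-4, 16) = 12)
Mul(Mul(Mul(5, -3), Function('p')(-1)), 21) = Mul(Mul(Mul(5, -3), 12), 21) = Mul(Mul(-15, 12), 21) = Mul(-180, 21) = -3780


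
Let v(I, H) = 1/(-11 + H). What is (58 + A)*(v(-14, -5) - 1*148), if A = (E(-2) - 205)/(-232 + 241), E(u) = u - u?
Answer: -750973/144 ≈ -5215.1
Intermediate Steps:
E(u) = 0
A = -205/9 (A = (0 - 205)/(-232 + 241) = -205/9 ≈ -22.778)
(58 + A)*(v(-14, -5) - 1*148) = (58 - 205/9)*(1/(-11 - 5) - 1*148) = 317*(1/(-16) - 148)/9 = 317*(-1/16 - 148)/9 = (317/9)*(-2369/16) = -750973/144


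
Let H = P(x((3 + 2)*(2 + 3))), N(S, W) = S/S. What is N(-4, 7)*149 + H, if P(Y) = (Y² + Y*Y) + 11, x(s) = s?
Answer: 1410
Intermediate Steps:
N(S, W) = 1
P(Y) = 11 + 2*Y² (P(Y) = (Y² + Y²) + 11 = 2*Y² + 11 = 11 + 2*Y²)
H = 1261 (H = 11 + 2*((3 + 2)*(2 + 3))² = 11 + 2*(5*5)² = 11 + 2*25² = 11 + 2*625 = 11 + 1250 = 1261)
N(-4, 7)*149 + H = 1*149 + 1261 = 149 + 1261 = 1410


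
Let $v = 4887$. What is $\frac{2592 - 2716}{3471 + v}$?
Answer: $- \frac{62}{4179} \approx -0.014836$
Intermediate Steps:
$\frac{2592 - 2716}{3471 + v} = \frac{2592 - 2716}{3471 + 4887} = - \frac{124}{8358} = \left(-124\right) \frac{1}{8358} = - \frac{62}{4179}$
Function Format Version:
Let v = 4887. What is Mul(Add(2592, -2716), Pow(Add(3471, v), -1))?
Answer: Rational(-62, 4179) ≈ -0.014836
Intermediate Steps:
Mul(Add(2592, -2716), Pow(Add(3471, v), -1)) = Mul(Add(2592, -2716), Pow(Add(3471, 4887), -1)) = Mul(-124, Pow(8358, -1)) = Mul(-124, Rational(1, 8358)) = Rational(-62, 4179)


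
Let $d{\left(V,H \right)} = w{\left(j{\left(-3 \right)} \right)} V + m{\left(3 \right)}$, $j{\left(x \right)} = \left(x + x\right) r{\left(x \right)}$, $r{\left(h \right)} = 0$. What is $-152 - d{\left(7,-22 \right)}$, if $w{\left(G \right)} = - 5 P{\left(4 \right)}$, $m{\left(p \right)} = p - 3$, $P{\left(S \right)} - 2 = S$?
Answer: $58$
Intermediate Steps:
$P{\left(S \right)} = 2 + S$
$m{\left(p \right)} = -3 + p$ ($m{\left(p \right)} = p - 3 = -3 + p$)
$j{\left(x \right)} = 0$ ($j{\left(x \right)} = \left(x + x\right) 0 = 2 x 0 = 0$)
$w{\left(G \right)} = -30$ ($w{\left(G \right)} = - 5 \left(2 + 4\right) = \left(-5\right) 6 = -30$)
$d{\left(V,H \right)} = - 30 V$ ($d{\left(V,H \right)} = - 30 V + \left(-3 + 3\right) = - 30 V + 0 = - 30 V$)
$-152 - d{\left(7,-22 \right)} = -152 - \left(-30\right) 7 = -152 - -210 = -152 + 210 = 58$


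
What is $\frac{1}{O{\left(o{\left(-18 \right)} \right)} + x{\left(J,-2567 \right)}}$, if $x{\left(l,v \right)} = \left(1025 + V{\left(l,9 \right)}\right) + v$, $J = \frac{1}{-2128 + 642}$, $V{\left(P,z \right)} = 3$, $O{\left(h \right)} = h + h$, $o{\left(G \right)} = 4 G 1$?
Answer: $- \frac{1}{1683} \approx -0.00059418$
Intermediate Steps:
$o{\left(G \right)} = 4 G$
$O{\left(h \right)} = 2 h$
$J = - \frac{1}{1486}$ ($J = \frac{1}{-1486} = - \frac{1}{1486} \approx -0.00067295$)
$x{\left(l,v \right)} = 1028 + v$ ($x{\left(l,v \right)} = \left(1025 + 3\right) + v = 1028 + v$)
$\frac{1}{O{\left(o{\left(-18 \right)} \right)} + x{\left(J,-2567 \right)}} = \frac{1}{2 \cdot 4 \left(-18\right) + \left(1028 - 2567\right)} = \frac{1}{2 \left(-72\right) - 1539} = \frac{1}{-144 - 1539} = \frac{1}{-1683} = - \frac{1}{1683}$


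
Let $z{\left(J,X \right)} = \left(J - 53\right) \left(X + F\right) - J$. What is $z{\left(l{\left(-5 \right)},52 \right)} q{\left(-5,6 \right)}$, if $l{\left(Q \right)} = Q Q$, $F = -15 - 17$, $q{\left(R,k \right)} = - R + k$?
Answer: $-6435$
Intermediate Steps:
$q{\left(R,k \right)} = k - R$
$F = -32$ ($F = -15 - 17 = -32$)
$l{\left(Q \right)} = Q^{2}$
$z{\left(J,X \right)} = - J + \left(-53 + J\right) \left(-32 + X\right)$ ($z{\left(J,X \right)} = \left(J - 53\right) \left(X - 32\right) - J = \left(-53 + J\right) \left(-32 + X\right) - J = - J + \left(-53 + J\right) \left(-32 + X\right)$)
$z{\left(l{\left(-5 \right)},52 \right)} q{\left(-5,6 \right)} = \left(1696 - 2756 - 33 \left(-5\right)^{2} + \left(-5\right)^{2} \cdot 52\right) \left(6 - -5\right) = \left(1696 - 2756 - 825 + 25 \cdot 52\right) \left(6 + 5\right) = \left(1696 - 2756 - 825 + 1300\right) 11 = \left(-585\right) 11 = -6435$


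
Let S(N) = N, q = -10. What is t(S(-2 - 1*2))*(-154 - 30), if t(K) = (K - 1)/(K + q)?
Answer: -460/7 ≈ -65.714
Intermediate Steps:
t(K) = (-1 + K)/(-10 + K) (t(K) = (K - 1)/(K - 10) = (-1 + K)/(-10 + K))
t(S(-2 - 1*2))*(-154 - 30) = ((-1 + (-2 - 1*2))/(-10 + (-2 - 1*2)))*(-154 - 30) = ((-1 + (-2 - 2))/(-10 + (-2 - 2)))*(-184) = ((-1 - 4)/(-10 - 4))*(-184) = (-5/(-14))*(-184) = -1/14*(-5)*(-184) = (5/14)*(-184) = -460/7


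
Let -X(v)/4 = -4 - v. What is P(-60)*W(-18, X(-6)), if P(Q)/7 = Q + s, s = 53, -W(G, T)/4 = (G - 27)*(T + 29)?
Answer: -185220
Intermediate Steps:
X(v) = 16 + 4*v (X(v) = -4*(-4 - v) = 16 + 4*v)
W(G, T) = -4*(-27 + G)*(29 + T) (W(G, T) = -4*(G - 27)*(T + 29) = -4*(-27 + G)*(29 + T))
P(Q) = 371 + 7*Q (P(Q) = 7*(Q + 53) = 7*(53 + Q) = 371 + 7*Q)
P(-60)*W(-18, X(-6)) = (371 + 7*(-60))*(3132 - 116*(-18) + 108*(16 + 4*(-6)) - 4*(-18)*(16 + 4*(-6))) = (371 - 420)*(3132 + 2088 + 108*(16 - 24) - 4*(-18)*(16 - 24)) = -49*(3132 + 2088 + 108*(-8) - 4*(-18)*(-8)) = -49*(3132 + 2088 - 864 - 576) = -49*3780 = -185220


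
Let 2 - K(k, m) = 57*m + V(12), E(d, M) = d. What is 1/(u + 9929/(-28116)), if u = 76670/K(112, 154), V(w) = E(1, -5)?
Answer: -246774132/2242800553 ≈ -0.11003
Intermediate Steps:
V(w) = 1
K(k, m) = 1 - 57*m (K(k, m) = 2 - (57*m + 1) = 2 - (1 + 57*m) = 2 + (-1 - 57*m) = 1 - 57*m)
u = -76670/8777 (u = 76670/(1 - 57*154) = 76670/(1 - 8778) = 76670/(-8777) = 76670*(-1/8777) = -76670/8777 ≈ -8.7353)
1/(u + 9929/(-28116)) = 1/(-76670/8777 + 9929/(-28116)) = 1/(-76670/8777 + 9929*(-1/28116)) = 1/(-76670/8777 - 9929/28116) = 1/(-2242800553/246774132) = -246774132/2242800553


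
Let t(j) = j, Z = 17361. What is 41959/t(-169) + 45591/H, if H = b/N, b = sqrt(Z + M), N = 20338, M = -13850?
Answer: -41959/169 + 927229758*sqrt(3511)/3511 ≈ 1.5648e+7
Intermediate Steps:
b = sqrt(3511) (b = sqrt(17361 - 13850) = sqrt(3511) ≈ 59.254)
H = sqrt(3511)/20338 ≈ 0.0029134
41959/t(-169) + 45591/H = 41959/(-169) + 45591/((sqrt(3511)/20338)) = 41959*(-1/169) + 45591*(20338*sqrt(3511)/3511) = -41959/169 + 927229758*sqrt(3511)/3511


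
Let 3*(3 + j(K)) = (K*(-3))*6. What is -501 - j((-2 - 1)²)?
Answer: -444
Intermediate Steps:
j(K) = -3 - 6*K (j(K) = -3 + ((K*(-3))*6)/3 = -3 + (-3*K*6)/3 = -3 + (-18*K)/3 = -3 - 6*K)
-501 - j((-2 - 1)²) = -501 - (-3 - 6*(-2 - 1)²) = -501 - (-3 - 6*(-3)²) = -501 - (-3 - 6*9) = -501 - (-3 - 54) = -501 - 1*(-57) = -501 + 57 = -444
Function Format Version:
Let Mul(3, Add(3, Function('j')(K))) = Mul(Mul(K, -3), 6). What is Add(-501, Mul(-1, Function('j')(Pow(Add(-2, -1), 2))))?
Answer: -444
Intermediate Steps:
Function('j')(K) = Add(-3, Mul(-6, K)) (Function('j')(K) = Add(-3, Mul(Rational(1, 3), Mul(Mul(K, -3), 6))) = Add(-3, Mul(Rational(1, 3), Mul(Mul(-3, K), 6))) = Add(-3, Mul(Rational(1, 3), Mul(-18, K))) = Add(-3, Mul(-6, K)))
Add(-501, Mul(-1, Function('j')(Pow(Add(-2, -1), 2)))) = Add(-501, Mul(-1, Add(-3, Mul(-6, Pow(Add(-2, -1), 2))))) = Add(-501, Mul(-1, Add(-3, Mul(-6, Pow(-3, 2))))) = Add(-501, Mul(-1, Add(-3, Mul(-6, 9)))) = Add(-501, Mul(-1, Add(-3, -54))) = Add(-501, Mul(-1, -57)) = Add(-501, 57) = -444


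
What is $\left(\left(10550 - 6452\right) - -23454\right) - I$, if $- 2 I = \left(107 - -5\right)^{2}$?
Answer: $33824$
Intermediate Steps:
$I = -6272$ ($I = - \frac{\left(107 - -5\right)^{2}}{2} = - \frac{\left(107 + 5\right)^{2}}{2} = - \frac{112^{2}}{2} = \left(- \frac{1}{2}\right) 12544 = -6272$)
$\left(\left(10550 - 6452\right) - -23454\right) - I = \left(\left(10550 - 6452\right) - -23454\right) - -6272 = \left(4098 + 23454\right) + 6272 = 27552 + 6272 = 33824$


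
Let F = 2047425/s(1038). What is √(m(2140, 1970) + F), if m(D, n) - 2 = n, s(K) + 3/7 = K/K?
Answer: √14339863/2 ≈ 1893.4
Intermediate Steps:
s(K) = 4/7 (s(K) = -3/7 + K/K = -3/7 + 1 = 4/7)
m(D, n) = 2 + n
F = 14331975/4 (F = 2047425/(4/7) = 2047425*(7/4) = 14331975/4 ≈ 3.5830e+6)
√(m(2140, 1970) + F) = √((2 + 1970) + 14331975/4) = √(1972 + 14331975/4) = √(14339863/4) = √14339863/2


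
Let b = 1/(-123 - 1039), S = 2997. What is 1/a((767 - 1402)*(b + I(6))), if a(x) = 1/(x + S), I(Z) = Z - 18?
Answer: 12337589/1162 ≈ 10618.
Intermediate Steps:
I(Z) = -18 + Z
b = -1/1162 (b = 1/(-1162) = -1/1162 ≈ -0.00086058)
a(x) = 1/(2997 + x) (a(x) = 1/(x + 2997) = 1/(2997 + x))
1/a((767 - 1402)*(b + I(6))) = 1/(1/(2997 + (767 - 1402)*(-1/1162 + (-18 + 6)))) = 1/(1/(2997 - 635*(-1/1162 - 12))) = 1/(1/(2997 - 635*(-13945/1162))) = 1/(1/(2997 + 8855075/1162)) = 1/(1/(12337589/1162)) = 1/(1162/12337589) = 12337589/1162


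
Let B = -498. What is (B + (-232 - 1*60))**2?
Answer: 624100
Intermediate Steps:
(B + (-232 - 1*60))**2 = (-498 + (-232 - 1*60))**2 = (-498 + (-232 - 60))**2 = (-498 - 292)**2 = (-790)**2 = 624100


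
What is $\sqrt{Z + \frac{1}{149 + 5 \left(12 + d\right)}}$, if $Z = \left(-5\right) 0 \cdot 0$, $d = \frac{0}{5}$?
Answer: $\frac{\sqrt{209}}{209} \approx 0.069171$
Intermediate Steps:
$d = 0$ ($d = 0 \cdot \frac{1}{5} = 0$)
$Z = 0$ ($Z = 0 \cdot 0 = 0$)
$\sqrt{Z + \frac{1}{149 + 5 \left(12 + d\right)}} = \sqrt{0 + \frac{1}{149 + 5 \left(12 + 0\right)}} = \sqrt{0 + \frac{1}{149 + 5 \cdot 12}} = \sqrt{0 + \frac{1}{149 + 60}} = \sqrt{0 + \frac{1}{209}} = \sqrt{\frac{1}{209}} = \frac{\sqrt{209}}{209}$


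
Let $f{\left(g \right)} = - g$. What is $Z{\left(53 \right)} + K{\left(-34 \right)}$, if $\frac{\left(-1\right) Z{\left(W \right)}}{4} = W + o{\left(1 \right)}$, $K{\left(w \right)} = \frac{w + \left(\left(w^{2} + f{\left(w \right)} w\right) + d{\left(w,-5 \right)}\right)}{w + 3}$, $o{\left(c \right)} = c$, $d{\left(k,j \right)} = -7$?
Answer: $- \frac{6655}{31} \approx -214.68$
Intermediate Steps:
$K{\left(w \right)} = \frac{-7 + w}{3 + w}$ ($K{\left(w \right)} = \frac{w - \left(7 - w^{2} - - w w\right)}{w + 3} = \frac{w + \left(\left(w^{2} - w^{2}\right) - 7\right)}{3 + w} = \frac{w + \left(0 - 7\right)}{3 + w} = \frac{w - 7}{3 + w} = \frac{-7 + w}{3 + w}$)
$Z{\left(W \right)} = -4 - 4 W$ ($Z{\left(W \right)} = - 4 \left(W + 1\right) = - 4 \left(1 + W\right) = -4 - 4 W$)
$Z{\left(53 \right)} + K{\left(-34 \right)} = \left(-4 - 212\right) + \frac{-7 - 34}{3 - 34} = \left(-4 - 212\right) + \frac{1}{-31} \left(-41\right) = -216 - - \frac{41}{31} = -216 + \frac{41}{31} = - \frac{6655}{31}$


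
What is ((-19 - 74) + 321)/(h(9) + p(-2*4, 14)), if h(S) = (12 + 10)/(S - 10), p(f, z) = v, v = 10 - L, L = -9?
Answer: -76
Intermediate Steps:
v = 19 (v = 10 - 1*(-9) = 10 + 9 = 19)
p(f, z) = 19
h(S) = 22/(-10 + S)
((-19 - 74) + 321)/(h(9) + p(-2*4, 14)) = ((-19 - 74) + 321)/(22/(-10 + 9) + 19) = (-93 + 321)/(22/(-1) + 19) = 228/(22*(-1) + 19) = 228/(-22 + 19) = 228/(-3) = 228*(-⅓) = -76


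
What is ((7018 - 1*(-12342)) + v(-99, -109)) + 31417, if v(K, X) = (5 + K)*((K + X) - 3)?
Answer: 70611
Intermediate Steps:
v(K, X) = (5 + K)*(-3 + K + X)
((7018 - 1*(-12342)) + v(-99, -109)) + 31417 = ((7018 - 1*(-12342)) + (-15 + (-99)² + 2*(-99) + 5*(-109) - 99*(-109))) + 31417 = ((7018 + 12342) + (-15 + 9801 - 198 - 545 + 10791)) + 31417 = (19360 + 19834) + 31417 = 39194 + 31417 = 70611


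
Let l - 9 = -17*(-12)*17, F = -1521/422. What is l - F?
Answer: 1468815/422 ≈ 3480.6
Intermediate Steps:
F = -1521/422 (F = -1521*1/422 = -1521/422 ≈ -3.6043)
l = 3477 (l = 9 - 17*(-12)*17 = 9 + 204*17 = 9 + 3468 = 3477)
l - F = 3477 - 1*(-1521/422) = 3477 + 1521/422 = 1468815/422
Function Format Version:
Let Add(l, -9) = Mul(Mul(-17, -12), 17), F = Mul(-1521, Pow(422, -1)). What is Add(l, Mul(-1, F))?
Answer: Rational(1468815, 422) ≈ 3480.6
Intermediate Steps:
F = Rational(-1521, 422) (F = Mul(-1521, Rational(1, 422)) = Rational(-1521, 422) ≈ -3.6043)
l = 3477 (l = Add(9, Mul(Mul(-17, -12), 17)) = Add(9, Mul(204, 17)) = Add(9, 3468) = 3477)
Add(l, Mul(-1, F)) = Add(3477, Mul(-1, Rational(-1521, 422))) = Add(3477, Rational(1521, 422)) = Rational(1468815, 422)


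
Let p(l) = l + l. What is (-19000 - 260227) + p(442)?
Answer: -278343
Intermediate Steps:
p(l) = 2*l
(-19000 - 260227) + p(442) = (-19000 - 260227) + 2*442 = -279227 + 884 = -278343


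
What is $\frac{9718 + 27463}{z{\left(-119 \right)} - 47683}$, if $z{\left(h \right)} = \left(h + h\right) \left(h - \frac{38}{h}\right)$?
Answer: $- \frac{37181}{19437} \approx -1.9129$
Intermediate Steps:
$z{\left(h \right)} = 2 h \left(h - \frac{38}{h}\right)$
$\frac{9718 + 27463}{z{\left(-119 \right)} - 47683} = \frac{9718 + 27463}{\left(-76 + 2 \left(-119\right)^{2}\right) - 47683} = \frac{37181}{\left(-76 + 2 \cdot 14161\right) - 47683} = \frac{37181}{\left(-76 + 28322\right) - 47683} = \frac{37181}{28246 - 47683} = \frac{37181}{-19437} = 37181 \left(- \frac{1}{19437}\right) = - \frac{37181}{19437}$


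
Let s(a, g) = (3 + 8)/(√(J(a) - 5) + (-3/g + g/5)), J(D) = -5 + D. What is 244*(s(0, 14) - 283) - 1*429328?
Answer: 100*(-348866*√10 + 900189*I)/(-181*I + 70*√10) ≈ -4.9796e+5 - 508.67*I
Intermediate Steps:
s(a, g) = 11/(√(-10 + a) - 3/g + g/5) (s(a, g) = (3 + 8)/(√((-5 + a) - 5) + (-3/g + g/5)) = 11/(√(-10 + a) + (-3/g + g*(⅕))) = 11/(√(-10 + a) + (-3/g + g/5)) = 11/(√(-10 + a) - 3/g + g/5))
244*(s(0, 14) - 283) - 1*429328 = 244*(55*14/(-15 + 14² + 5*14*√(-10 + 0)) - 283) - 1*429328 = 244*(55*14/(-15 + 196 + 5*14*√(-10)) - 283) - 429328 = 244*(55*14/(-15 + 196 + 5*14*(I*√10)) - 283) - 429328 = 244*(55*14/(-15 + 196 + 70*I*√10) - 283) - 429328 = 244*(55*14/(181 + 70*I*√10) - 283) - 429328 = 244*(770/(181 + 70*I*√10) - 283) - 429328 = 244*(-283 + 770/(181 + 70*I*√10)) - 429328 = (-69052 + 187880/(181 + 70*I*√10)) - 429328 = -498380 + 187880/(181 + 70*I*√10)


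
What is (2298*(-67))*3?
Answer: -461898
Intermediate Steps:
(2298*(-67))*3 = -153966*3 = -461898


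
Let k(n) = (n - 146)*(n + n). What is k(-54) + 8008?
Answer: 29608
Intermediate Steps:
k(n) = 2*n*(-146 + n) (k(n) = (-146 + n)*(2*n) = 2*n*(-146 + n))
k(-54) + 8008 = 2*(-54)*(-146 - 54) + 8008 = 2*(-54)*(-200) + 8008 = 21600 + 8008 = 29608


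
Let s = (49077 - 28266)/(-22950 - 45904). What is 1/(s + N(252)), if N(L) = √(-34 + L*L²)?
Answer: 1432920594/75868071980144063 + 4740873316*√16002974/75868071980144063 ≈ 0.00025000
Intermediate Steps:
s = -20811/68854 (s = 20811/(-68854) = 20811*(-1/68854) = -20811/68854 ≈ -0.30225)
N(L) = √(-34 + L³)
1/(s + N(252)) = 1/(-20811/68854 + √(-34 + 252³)) = 1/(-20811/68854 + √(-34 + 16003008)) = 1/(-20811/68854 + √16002974)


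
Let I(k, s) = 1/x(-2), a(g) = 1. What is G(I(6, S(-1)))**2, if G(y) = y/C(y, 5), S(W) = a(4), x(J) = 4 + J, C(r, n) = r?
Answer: 1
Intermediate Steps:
S(W) = 1
I(k, s) = 1/2 (I(k, s) = 1/(4 - 2) = 1/2)
G(y) = 1 (G(y) = y/y = 1)
G(I(6, S(-1)))**2 = 1**2 = 1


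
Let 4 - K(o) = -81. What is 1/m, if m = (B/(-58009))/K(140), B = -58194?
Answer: 4930765/58194 ≈ 84.730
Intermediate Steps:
K(o) = 85 (K(o) = 4 - 1*(-81) = 4 + 81 = 85)
m = 58194/4930765 (m = -58194/(-58009)/85 = -58194*(-1/58009)*(1/85) = (58194/58009)*(1/85) = 58194/4930765 ≈ 0.011802)
1/m = 1/(58194/4930765) = 4930765/58194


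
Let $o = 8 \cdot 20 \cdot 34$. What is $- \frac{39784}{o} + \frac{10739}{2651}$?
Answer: $- \frac{5880903}{1802680} \approx -3.2623$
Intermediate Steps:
$o = 5440$ ($o = 160 \cdot 34 = 5440$)
$- \frac{39784}{o} + \frac{10739}{2651} = - \frac{39784}{5440} + \frac{10739}{2651} = \left(-39784\right) \frac{1}{5440} + 10739 \cdot \frac{1}{2651} = - \frac{4973}{680} + \frac{10739}{2651} = - \frac{5880903}{1802680}$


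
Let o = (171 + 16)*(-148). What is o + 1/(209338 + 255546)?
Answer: -12866129583/464884 ≈ -27676.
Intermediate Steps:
o = -27676 (o = 187*(-148) = -27676)
o + 1/(209338 + 255546) = -27676 + 1/(209338 + 255546) = -27676 + 1/464884 = -12866129583/464884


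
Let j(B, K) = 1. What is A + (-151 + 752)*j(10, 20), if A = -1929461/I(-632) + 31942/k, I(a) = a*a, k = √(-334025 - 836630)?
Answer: 238124363/399424 - 31942*I*√1170655/1170655 ≈ 596.17 - 29.522*I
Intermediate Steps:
k = I*√1170655 (k = √(-1170655) = I*√1170655 ≈ 1082.0*I)
I(a) = a²
A = -1929461/399424 - 31942*I*√1170655/1170655 (A = -1929461/((-632)²) + 31942/((I*√1170655)) = -1929461/399424 + 31942*(-I*√1170655/1170655) = -1929461*1/399424 - 31942*I*√1170655/1170655 = -1929461/399424 - 31942*I*√1170655/1170655 ≈ -4.8306 - 29.522*I)
A + (-151 + 752)*j(10, 20) = (-1929461/399424 - 31942*I*√1170655/1170655) + (-151 + 752)*1 = (-1929461/399424 - 31942*I*√1170655/1170655) + 601*1 = (-1929461/399424 - 31942*I*√1170655/1170655) + 601 = 238124363/399424 - 31942*I*√1170655/1170655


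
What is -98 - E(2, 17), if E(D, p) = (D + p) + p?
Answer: -134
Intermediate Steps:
E(D, p) = D + 2*p
-98 - E(2, 17) = -98 - (2 + 2*17) = -98 - (2 + 34) = -98 - 1*36 = -98 - 36 = -134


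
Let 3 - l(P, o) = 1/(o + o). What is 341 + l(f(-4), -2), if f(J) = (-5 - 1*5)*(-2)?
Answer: 1377/4 ≈ 344.25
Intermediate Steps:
f(J) = 20 (f(J) = (-5 - 5)*(-2) = -10*(-2) = 20)
l(P, o) = 3 - 1/(2*o) (l(P, o) = 3 - 1/(o + o) = 3 - 1/(2*o))
341 + l(f(-4), -2) = 341 + (3 - 1/2/(-2)) = 341 + (3 - 1/2*(-1/2)) = 341 + (3 + 1/4) = 341 + 13/4 = 1377/4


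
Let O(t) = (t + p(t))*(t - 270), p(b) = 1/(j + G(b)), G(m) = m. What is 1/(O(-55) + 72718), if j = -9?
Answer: 64/5798277 ≈ 1.1038e-5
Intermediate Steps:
p(b) = 1/(-9 + b)
O(t) = (-270 + t)*(t + 1/(-9 + t)) (O(t) = (t + 1/(-9 + t))*(t - 270) = (t + 1/(-9 + t))*(-270 + t) = (-270 + t)*(t + 1/(-9 + t)))
1/(O(-55) + 72718) = 1/((-270 - 55 - 55*(-270 - 55)*(-9 - 55))/(-9 - 55) + 72718) = 1/((-270 - 55 - 55*(-325)*(-64))/(-64) + 72718) = 1/(-(-270 - 55 - 1144000)/64 + 72718) = 1/(-1/64*(-1144325) + 72718) = 1/(1144325/64 + 72718) = 1/(5798277/64) = 64/5798277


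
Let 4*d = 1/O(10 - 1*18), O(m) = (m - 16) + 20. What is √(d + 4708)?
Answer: √75327/4 ≈ 68.614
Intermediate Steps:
O(m) = 4 + m (O(m) = (-16 + m) + 20 = 4 + m)
d = -1/16 (d = 1/(4*(4 + (10 - 1*18))) = 1/(4*(4 + (10 - 18))) = 1/(4*(4 - 8)) = (¼)/(-4) = (¼)*(-¼) = -1/16 ≈ -0.062500)
√(d + 4708) = √(-1/16 + 4708) = √(75327/16) = √75327/4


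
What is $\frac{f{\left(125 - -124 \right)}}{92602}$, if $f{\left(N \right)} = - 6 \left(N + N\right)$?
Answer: $- \frac{1494}{46301} \approx -0.032267$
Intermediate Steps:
$f{\left(N \right)} = - 12 N$ ($f{\left(N \right)} = - 6 \cdot 2 N = - 12 N$)
$\frac{f{\left(125 - -124 \right)}}{92602} = \frac{\left(-12\right) \left(125 - -124\right)}{92602} = - 12 \left(125 + 124\right) \frac{1}{92602} = \left(-12\right) 249 \cdot \frac{1}{92602} = \left(-2988\right) \frac{1}{92602} = - \frac{1494}{46301}$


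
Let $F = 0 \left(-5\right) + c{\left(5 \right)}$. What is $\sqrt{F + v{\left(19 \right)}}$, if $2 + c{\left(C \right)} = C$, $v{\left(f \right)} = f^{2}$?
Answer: $2 \sqrt{91} \approx 19.079$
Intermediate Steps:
$c{\left(C \right)} = -2 + C$
$F = 3$ ($F = 0 \left(-5\right) + \left(-2 + 5\right) = 0 + 3 = 3$)
$\sqrt{F + v{\left(19 \right)}} = \sqrt{3 + 19^{2}} = \sqrt{3 + 361} = \sqrt{364} = 2 \sqrt{91}$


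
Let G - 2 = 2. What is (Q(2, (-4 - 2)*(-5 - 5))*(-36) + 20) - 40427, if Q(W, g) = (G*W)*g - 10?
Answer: -57327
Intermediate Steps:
G = 4 (G = 2 + 2 = 4)
Q(W, g) = -10 + 4*W*g (Q(W, g) = (4*W)*g - 10 = 4*W*g - 10 = -10 + 4*W*g)
(Q(2, (-4 - 2)*(-5 - 5))*(-36) + 20) - 40427 = ((-10 + 4*2*((-4 - 2)*(-5 - 5)))*(-36) + 20) - 40427 = ((-10 + 4*2*(-6*(-10)))*(-36) + 20) - 40427 = ((-10 + 4*2*60)*(-36) + 20) - 40427 = ((-10 + 480)*(-36) + 20) - 40427 = (470*(-36) + 20) - 40427 = (-16920 + 20) - 40427 = -16900 - 40427 = -57327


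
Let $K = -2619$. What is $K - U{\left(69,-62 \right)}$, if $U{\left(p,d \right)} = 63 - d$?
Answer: $-2744$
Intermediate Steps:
$K - U{\left(69,-62 \right)} = -2619 - \left(63 - -62\right) = -2619 - \left(63 + 62\right) = -2619 - 125 = -2744$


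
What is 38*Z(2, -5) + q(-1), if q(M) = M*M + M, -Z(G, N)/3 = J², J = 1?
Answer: -114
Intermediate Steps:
Z(G, N) = -3 (Z(G, N) = -3*1² = -3*1 = -3)
q(M) = M + M² (q(M) = M² + M = M + M²)
38*Z(2, -5) + q(-1) = 38*(-3) - (1 - 1) = -114 - 1*0 = -114 + 0 = -114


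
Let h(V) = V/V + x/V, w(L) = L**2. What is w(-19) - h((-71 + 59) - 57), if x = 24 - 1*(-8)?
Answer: 24872/69 ≈ 360.46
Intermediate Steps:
x = 32 (x = 24 + 8 = 32)
h(V) = 1 + 32/V (h(V) = V/V + 32/V = 1 + 32/V)
w(-19) - h((-71 + 59) - 57) = (-19)**2 - (32 + ((-71 + 59) - 57))/((-71 + 59) - 57) = 361 - (32 + (-12 - 57))/(-12 - 57) = 361 - (32 - 69)/(-69) = 361 - (-1)*(-37)/69 = 361 - 1*37/69 = 361 - 37/69 = 24872/69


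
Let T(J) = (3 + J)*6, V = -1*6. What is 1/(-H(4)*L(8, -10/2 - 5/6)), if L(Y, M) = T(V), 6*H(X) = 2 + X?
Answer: 1/18 ≈ 0.055556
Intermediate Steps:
H(X) = ⅓ + X/6 (H(X) = (2 + X)/6 = ⅓ + X/6)
V = -6
T(J) = 18 + 6*J
L(Y, M) = -18 (L(Y, M) = 18 + 6*(-6) = 18 - 36 = -18)
1/(-H(4)*L(8, -10/2 - 5/6)) = 1/(-(⅓ + (⅙)*4)*(-18)) = 1/(-(⅓ + ⅔)*(-18)) = 1/(-(-18)) = 1/(-1*(-18)) = 1/18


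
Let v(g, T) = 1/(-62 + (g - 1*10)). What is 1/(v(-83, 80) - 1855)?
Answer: -155/287526 ≈ -0.00053908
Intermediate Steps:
v(g, T) = 1/(-72 + g) (v(g, T) = 1/(-62 + (g - 10)) = 1/(-62 + (-10 + g)) = 1/(-72 + g))
1/(v(-83, 80) - 1855) = 1/(1/(-72 - 83) - 1855) = 1/(1/(-155) - 1855) = 1/(-1/155 - 1855) = 1/(-287526/155) = -155/287526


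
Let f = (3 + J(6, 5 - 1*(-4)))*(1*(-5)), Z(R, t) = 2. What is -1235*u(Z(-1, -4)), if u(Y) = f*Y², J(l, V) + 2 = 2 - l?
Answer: -74100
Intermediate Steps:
J(l, V) = -l (J(l, V) = -2 + (2 - l) = -l)
f = 15 (f = (3 - 1*6)*(1*(-5)) = (3 - 6)*(-5) = -3*(-5) = 15)
u(Y) = 15*Y²
-1235*u(Z(-1, -4)) = -18525*2² = -18525*4 = -1235*60 = -74100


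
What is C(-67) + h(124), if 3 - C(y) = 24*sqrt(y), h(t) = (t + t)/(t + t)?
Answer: 4 - 24*I*sqrt(67) ≈ 4.0 - 196.45*I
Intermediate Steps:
h(t) = 1 (h(t) = (2*t)/((2*t)) = (2*t)*(1/(2*t)) = 1)
C(y) = 3 - 24*sqrt(y)
C(-67) + h(124) = (3 - 24*I*sqrt(67)) + 1 = 4 - 24*I*sqrt(67)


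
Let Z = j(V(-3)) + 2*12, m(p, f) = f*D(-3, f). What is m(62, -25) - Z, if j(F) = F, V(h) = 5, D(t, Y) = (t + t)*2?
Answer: 271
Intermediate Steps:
D(t, Y) = 4*t (D(t, Y) = (2*t)*2 = 4*t)
m(p, f) = -12*f (m(p, f) = f*(4*(-3)) = f*(-12) = -12*f)
Z = 29 (Z = 5 + 2*12 = 5 + 24 = 29)
m(62, -25) - Z = -12*(-25) - 1*29 = 300 - 29 = 271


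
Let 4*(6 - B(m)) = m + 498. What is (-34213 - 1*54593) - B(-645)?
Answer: -355395/4 ≈ -88849.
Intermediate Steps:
B(m) = -237/2 - m/4 (B(m) = 6 - (m + 498)/4 = 6 - (498 + m)/4 = 6 + (-249/2 - m/4) = -237/2 - m/4)
(-34213 - 1*54593) - B(-645) = (-34213 - 1*54593) - (-237/2 - ¼*(-645)) = (-34213 - 54593) - (-237/2 + 645/4) = -88806 - 1*171/4 = -88806 - 171/4 = -355395/4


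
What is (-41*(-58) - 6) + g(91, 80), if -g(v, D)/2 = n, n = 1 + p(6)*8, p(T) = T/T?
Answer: 2354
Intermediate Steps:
p(T) = 1
n = 9 (n = 1 + 1*8 = 1 + 8 = 9)
g(v, D) = -18 (g(v, D) = -2*9 = -18)
(-41*(-58) - 6) + g(91, 80) = (-41*(-58) - 6) - 18 = (2378 - 6) - 18 = 2372 - 18 = 2354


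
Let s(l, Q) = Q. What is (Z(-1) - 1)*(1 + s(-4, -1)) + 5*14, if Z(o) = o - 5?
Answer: 70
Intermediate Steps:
Z(o) = -5 + o
(Z(-1) - 1)*(1 + s(-4, -1)) + 5*14 = ((-5 - 1) - 1)*(1 - 1) + 5*14 = (-6 - 1)*0 + 70 = -7*0 + 70 = 0 + 70 = 70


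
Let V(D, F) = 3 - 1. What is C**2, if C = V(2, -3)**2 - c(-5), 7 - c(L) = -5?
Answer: 64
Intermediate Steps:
c(L) = 12 (c(L) = 7 - 1*(-5) = 7 + 5 = 12)
V(D, F) = 2
C = -8 (C = 2**2 - 1*12 = 4 - 12 = -8)
C**2 = (-8)**2 = 64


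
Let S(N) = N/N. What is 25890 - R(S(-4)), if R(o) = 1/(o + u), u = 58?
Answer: 1527509/59 ≈ 25890.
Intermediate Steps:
S(N) = 1
R(o) = 1/(58 + o) (R(o) = 1/(o + 58) = 1/(58 + o))
25890 - R(S(-4)) = 25890 - 1/(58 + 1) = 25890 - 1/59 = 1527509/59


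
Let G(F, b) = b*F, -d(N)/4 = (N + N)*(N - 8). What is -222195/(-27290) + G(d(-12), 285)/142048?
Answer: 103932921/24228062 ≈ 4.2898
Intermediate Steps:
d(N) = -8*N*(-8 + N) (d(N) = -4*(N + N)*(N - 8) = -4*2*N*(-8 + N) = -8*N*(-8 + N))
G(F, b) = F*b
-222195/(-27290) + G(d(-12), 285)/142048 = -222195/(-27290) + ((8*(-12)*(8 - 1*(-12)))*285)/142048 = -222195*(-1/27290) + ((8*(-12)*(8 + 12))*285)*(1/142048) = 44439/5458 + ((8*(-12)*20)*285)*(1/142048) = 44439/5458 - 1920*285*(1/142048) = 44439/5458 - 547200*1/142048 = 44439/5458 - 17100/4439 = 103932921/24228062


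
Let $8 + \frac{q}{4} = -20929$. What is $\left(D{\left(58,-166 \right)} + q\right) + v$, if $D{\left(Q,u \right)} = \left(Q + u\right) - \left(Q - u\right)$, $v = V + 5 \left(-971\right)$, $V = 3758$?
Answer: $-85177$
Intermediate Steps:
$q = -83748$ ($q = -32 + 4 \left(-20929\right) = -32 - 83716 = -83748$)
$v = -1097$ ($v = 3758 + 5 \left(-971\right) = 3758 - 4855 = -1097$)
$D{\left(Q,u \right)} = 2 u$
$\left(D{\left(58,-166 \right)} + q\right) + v = \left(2 \left(-166\right) - 83748\right) - 1097 = \left(-332 - 83748\right) - 1097 = -84080 - 1097 = -85177$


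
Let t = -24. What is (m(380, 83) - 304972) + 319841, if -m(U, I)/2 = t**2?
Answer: 13717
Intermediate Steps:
m(U, I) = -1152 (m(U, I) = -2*(-24)**2 = -2*576 = -1152)
(m(380, 83) - 304972) + 319841 = (-1152 - 304972) + 319841 = -306124 + 319841 = 13717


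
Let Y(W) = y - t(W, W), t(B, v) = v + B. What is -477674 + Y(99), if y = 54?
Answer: -477818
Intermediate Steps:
t(B, v) = B + v
Y(W) = 54 - 2*W (Y(W) = 54 - (W + W) = 54 - 2*W)
-477674 + Y(99) = -477674 + (54 - 2*99) = -477674 + (54 - 198) = -477674 - 144 = -477818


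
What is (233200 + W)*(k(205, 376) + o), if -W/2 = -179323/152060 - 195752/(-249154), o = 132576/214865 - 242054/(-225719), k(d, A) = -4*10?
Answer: -2051992419095126427881186403/229681839809814362425 ≈ -8.9341e+6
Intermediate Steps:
k(d, A) = -40
o = 81933854854/48499112935 (o = 132576*(1/214865) - 242054*(-1/225719) = 132576/214865 + 242054/225719 = 81933854854/48499112935 ≈ 1.6894)
W = 7456496811/9471589310 (W = -2*(-179323/152060 - 195752/(-249154)) = -2*(-179323*1/152060 - 195752*(-1/249154)) = -2*(-179323/152060 + 97876/124577) = -2*(-7456496811/18943178620) = 7456496811/9471589310 ≈ 0.78725)
(233200 + W)*(k(205, 376) + o) = (233200 + 7456496811/9471589310)*(-40 + 81933854854/48499112935) = (2208782083588811/9471589310)*(-1858030662546/48499112935) = -2051992419095126427881186403/229681839809814362425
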